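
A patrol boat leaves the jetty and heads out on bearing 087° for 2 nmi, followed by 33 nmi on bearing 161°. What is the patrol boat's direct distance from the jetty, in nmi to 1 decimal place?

Leg 1 (087°, 2 nmi): east 2 sin 87° = 2.00, north 2 cos 87° = 0.10
Leg 2 (161°, 33 nmi): east 33 sin 161° = 10.74, north 33 cos 161° = -31.20
Net: 12.74 east, -31.10 north. Distance = √((12.74)² + (-31.10)²) = 33.606 nmi.

33.6 nmi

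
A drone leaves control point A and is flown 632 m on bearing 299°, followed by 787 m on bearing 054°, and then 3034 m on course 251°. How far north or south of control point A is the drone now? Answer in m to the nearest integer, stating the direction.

Leg 1 (299°, 632 m): east 632 sin 299° = -552.76, north 632 cos 299° = 306.40
Leg 2 (054°, 787 m): east 787 sin 54° = 636.70, north 787 cos 54° = 462.59
Leg 3 (251°, 3034 m): east 3034 sin 251° = -2868.70, north 3034 cos 251° = -987.77
Net north component: -218.79 m.

219 m south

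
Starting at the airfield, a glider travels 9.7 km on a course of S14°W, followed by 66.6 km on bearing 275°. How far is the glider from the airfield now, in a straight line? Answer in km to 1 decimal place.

Leg 1 (S14°W, 9.7 km): east 9.7 sin 194° = -2.35, north 9.7 cos 194° = -9.41
Leg 2 (275°, 66.6 km): east 66.6 sin 275° = -66.35, north 66.6 cos 275° = 5.80
Net: -68.69 east, -3.61 north. Distance = √((-68.69)² + (-3.61)²) = 68.788 km.

68.8 km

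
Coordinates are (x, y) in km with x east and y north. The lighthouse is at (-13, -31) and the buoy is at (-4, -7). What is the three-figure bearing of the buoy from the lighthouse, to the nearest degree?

Δeast = -4 − -13 = 9.00; Δnorth = -7 − -31 = 24.00.
Bearing = atan2(Δeast, Δnorth) mod 360° = 20.56° ≈ 021°.

021°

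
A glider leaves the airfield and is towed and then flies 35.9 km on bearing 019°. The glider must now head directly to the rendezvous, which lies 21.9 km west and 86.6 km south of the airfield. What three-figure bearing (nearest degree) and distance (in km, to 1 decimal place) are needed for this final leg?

196°, 125.1 km

Leg 1 (019°, 35.9 km): east 35.9 sin 19° = 11.69, north 35.9 cos 19° = 33.94
Current position: (11.69, 33.94). Target: (-21.9, -86.6). Remaining: Δeast = -33.59, Δnorth = -120.54.
Bearing = atan2(-33.59, -120.54) mod 360° = 195.57°; distance = √((-33.59)² + (-120.54)²) = 125.136 km.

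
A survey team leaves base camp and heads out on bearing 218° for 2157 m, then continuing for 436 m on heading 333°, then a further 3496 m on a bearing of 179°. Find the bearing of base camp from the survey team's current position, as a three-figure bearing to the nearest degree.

017°

Leg 1 (218°, 2157 m): east 2157 sin 218° = -1327.98, north 2157 cos 218° = -1699.74
Leg 2 (333°, 436 m): east 436 sin 333° = -197.94, north 436 cos 333° = 388.48
Leg 3 (179°, 3496 m): east 3496 sin 179° = 61.01, north 3496 cos 179° = -3495.47
Net displacement: -1464.91 east, -4806.73 north. Direction back to start is (1464.91, 4806.73): bearing = atan2(1464.91, 4806.73) mod 360° = 16.95° ≈ 017°.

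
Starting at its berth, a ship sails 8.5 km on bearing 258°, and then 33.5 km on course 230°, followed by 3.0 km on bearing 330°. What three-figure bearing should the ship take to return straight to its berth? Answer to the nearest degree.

Leg 1 (258°, 8.5 km): east 8.5 sin 258° = -8.31, north 8.5 cos 258° = -1.77
Leg 2 (230°, 33.5 km): east 33.5 sin 230° = -25.66, north 33.5 cos 230° = -21.53
Leg 3 (330°, 3.0 km): east 3.0 sin 330° = -1.50, north 3.0 cos 330° = 2.60
Net displacement: -35.48 east, -20.70 north. Direction back to start is (35.48, 20.70): bearing = atan2(35.48, 20.70) mod 360° = 59.73° ≈ 060°.

060°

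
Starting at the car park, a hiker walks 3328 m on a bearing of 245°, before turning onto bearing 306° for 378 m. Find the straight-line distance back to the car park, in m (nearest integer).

Leg 1 (245°, 3328 m): east 3328 sin 245° = -3016.19, north 3328 cos 245° = -1406.47
Leg 2 (306°, 378 m): east 378 sin 306° = -305.81, north 378 cos 306° = 222.18
Net: -3322.00 east, -1184.29 north. Distance = √((-3322.00)² + (-1184.29)²) = 3526.788 m.

3527 m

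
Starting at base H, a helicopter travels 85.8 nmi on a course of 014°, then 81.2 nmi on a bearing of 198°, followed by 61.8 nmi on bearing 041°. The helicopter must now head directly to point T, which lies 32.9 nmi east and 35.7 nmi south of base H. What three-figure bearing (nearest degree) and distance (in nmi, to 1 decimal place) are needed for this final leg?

182°, 88.4 nmi

Leg 1 (014°, 85.8 nmi): east 85.8 sin 14° = 20.76, north 85.8 cos 14° = 83.25
Leg 2 (198°, 81.2 nmi): east 81.2 sin 198° = -25.09, north 81.2 cos 198° = -77.23
Leg 3 (041°, 61.8 nmi): east 61.8 sin 41° = 40.54, north 61.8 cos 41° = 46.64
Current position: (36.21, 52.67). Target: (32.9, -35.7). Remaining: Δeast = -3.31, Δnorth = -88.37.
Bearing = atan2(-3.31, -88.37) mod 360° = 182.14°; distance = √((-3.31)² + (-88.37)²) = 88.429 nmi.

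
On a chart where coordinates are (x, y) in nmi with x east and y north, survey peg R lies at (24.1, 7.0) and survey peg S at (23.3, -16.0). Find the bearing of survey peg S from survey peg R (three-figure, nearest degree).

Δeast = 23.3 − 24.1 = -0.80; Δnorth = -16.0 − 7.0 = -23.00.
Bearing = atan2(Δeast, Δnorth) mod 360° = 181.99° ≈ 182°.

182°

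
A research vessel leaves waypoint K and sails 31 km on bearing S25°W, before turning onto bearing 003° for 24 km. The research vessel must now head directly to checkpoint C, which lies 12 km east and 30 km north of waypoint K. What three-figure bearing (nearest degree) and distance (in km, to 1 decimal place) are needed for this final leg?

Leg 1 (S25°W, 31 km): east 31 sin 205° = -13.10, north 31 cos 205° = -28.10
Leg 2 (003°, 24 km): east 24 sin 3° = 1.26, north 24 cos 3° = 23.97
Current position: (-11.85, -4.13). Target: (12, 30). Remaining: Δeast = 23.85, Δnorth = 34.13.
Bearing = atan2(23.85, 34.13) mod 360° = 34.94°; distance = √((23.85)² + (34.13)²) = 41.633 km.

035°, 41.6 km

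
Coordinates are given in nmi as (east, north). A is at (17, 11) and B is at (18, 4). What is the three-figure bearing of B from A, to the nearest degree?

Δeast = 18 − 17 = 1.00; Δnorth = 4 − 11 = -7.00.
Bearing = atan2(Δeast, Δnorth) mod 360° = 171.87° ≈ 172°.

172°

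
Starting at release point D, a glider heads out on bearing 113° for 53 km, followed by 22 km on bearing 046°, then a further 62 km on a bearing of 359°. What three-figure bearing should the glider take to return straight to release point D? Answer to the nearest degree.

228°

Leg 1 (113°, 53 km): east 53 sin 113° = 48.79, north 53 cos 113° = -20.71
Leg 2 (046°, 22 km): east 22 sin 46° = 15.83, north 22 cos 46° = 15.28
Leg 3 (359°, 62 km): east 62 sin 359° = -1.08, north 62 cos 359° = 61.99
Net displacement: 63.53 east, 56.56 north. Direction back to start is (-63.53, -56.56): bearing = atan2(-63.53, -56.56) mod 360° = 228.32° ≈ 228°.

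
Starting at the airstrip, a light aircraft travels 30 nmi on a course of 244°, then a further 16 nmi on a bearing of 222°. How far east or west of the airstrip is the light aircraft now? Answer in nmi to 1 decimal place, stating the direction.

37.7 nmi west

Leg 1 (244°, 30 nmi): east 30 sin 244° = -26.96, north 30 cos 244° = -13.15
Leg 2 (222°, 16 nmi): east 16 sin 222° = -10.71, north 16 cos 222° = -11.89
Net east component: -37.67 nmi.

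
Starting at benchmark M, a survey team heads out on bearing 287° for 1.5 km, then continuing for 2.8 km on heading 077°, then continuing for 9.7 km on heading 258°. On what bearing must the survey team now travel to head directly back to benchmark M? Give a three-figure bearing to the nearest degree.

Leg 1 (287°, 1.5 km): east 1.5 sin 287° = -1.43, north 1.5 cos 287° = 0.44
Leg 2 (077°, 2.8 km): east 2.8 sin 77° = 2.73, north 2.8 cos 77° = 0.63
Leg 3 (258°, 9.7 km): east 9.7 sin 258° = -9.49, north 9.7 cos 258° = -2.02
Net displacement: -8.19 east, -0.95 north. Direction back to start is (8.19, 0.95): bearing = atan2(8.19, 0.95) mod 360° = 83.40° ≈ 083°.

083°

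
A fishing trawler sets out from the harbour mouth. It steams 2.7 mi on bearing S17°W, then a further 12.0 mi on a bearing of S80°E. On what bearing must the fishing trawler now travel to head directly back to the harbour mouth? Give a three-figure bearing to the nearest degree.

293°

Leg 1 (S17°W, 2.7 mi): east 2.7 sin 197° = -0.79, north 2.7 cos 197° = -2.58
Leg 2 (S80°E, 12.0 mi): east 12.0 sin 100° = 11.82, north 12.0 cos 100° = -2.08
Net displacement: 11.03 east, -4.67 north. Direction back to start is (-11.03, 4.67): bearing = atan2(-11.03, 4.67) mod 360° = 292.93° ≈ 293°.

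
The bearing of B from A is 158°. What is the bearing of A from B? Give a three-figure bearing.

Back-bearing = 158° + 180° = 338°.

338°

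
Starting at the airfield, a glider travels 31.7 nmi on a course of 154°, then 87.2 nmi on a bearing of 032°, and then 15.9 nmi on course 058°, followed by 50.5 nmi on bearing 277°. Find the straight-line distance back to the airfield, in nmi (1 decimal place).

Leg 1 (154°, 31.7 nmi): east 31.7 sin 154° = 13.90, north 31.7 cos 154° = -28.49
Leg 2 (032°, 87.2 nmi): east 87.2 sin 32° = 46.21, north 87.2 cos 32° = 73.95
Leg 3 (058°, 15.9 nmi): east 15.9 sin 58° = 13.48, north 15.9 cos 58° = 8.43
Leg 4 (277°, 50.5 nmi): east 50.5 sin 277° = -50.12, north 50.5 cos 277° = 6.15
Net: 23.47 east, 60.04 north. Distance = √((23.47)² + (60.04)²) = 64.461 nmi.

64.5 nmi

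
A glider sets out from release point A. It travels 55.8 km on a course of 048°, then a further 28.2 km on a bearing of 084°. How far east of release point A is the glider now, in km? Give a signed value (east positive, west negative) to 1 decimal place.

69.5 km

Leg 1 (048°, 55.8 km): east 55.8 sin 48° = 41.47, north 55.8 cos 48° = 37.34
Leg 2 (084°, 28.2 km): east 28.2 sin 84° = 28.05, north 28.2 cos 84° = 2.95
Net east component: 69.51 km.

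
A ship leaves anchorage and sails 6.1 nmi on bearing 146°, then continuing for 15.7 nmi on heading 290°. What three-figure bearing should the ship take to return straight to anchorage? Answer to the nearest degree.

Leg 1 (146°, 6.1 nmi): east 6.1 sin 146° = 3.41, north 6.1 cos 146° = -5.06
Leg 2 (290°, 15.7 nmi): east 15.7 sin 290° = -14.75, north 15.7 cos 290° = 5.37
Net displacement: -11.34 east, 0.31 north. Direction back to start is (11.34, -0.31): bearing = atan2(11.34, -0.31) mod 360° = 91.58° ≈ 092°.

092°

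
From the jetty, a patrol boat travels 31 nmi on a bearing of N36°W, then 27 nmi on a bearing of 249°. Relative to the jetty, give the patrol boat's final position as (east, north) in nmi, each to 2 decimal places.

(-43.43, 15.40)

Leg 1 (N36°W, 31 nmi): east 31 sin 324° = -18.22, north 31 cos 324° = 25.08
Leg 2 (249°, 27 nmi): east 27 sin 249° = -25.21, north 27 cos 249° = -9.68
Summing: -43.43 nmi east, 15.40 nmi north → (-43.43, 15.40).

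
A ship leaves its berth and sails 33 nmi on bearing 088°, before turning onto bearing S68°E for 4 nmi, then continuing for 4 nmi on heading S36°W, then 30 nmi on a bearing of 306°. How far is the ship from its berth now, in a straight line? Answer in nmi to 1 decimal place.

17.3 nmi

Leg 1 (088°, 33 nmi): east 33 sin 88° = 32.98, north 33 cos 88° = 1.15
Leg 2 (S68°E, 4 nmi): east 4 sin 112° = 3.71, north 4 cos 112° = -1.50
Leg 3 (S36°W, 4 nmi): east 4 sin 216° = -2.35, north 4 cos 216° = -3.24
Leg 4 (306°, 30 nmi): east 30 sin 306° = -24.27, north 30 cos 306° = 17.63
Net: 10.07 east, 14.05 north. Distance = √((10.07)² + (14.05)²) = 17.285 nmi.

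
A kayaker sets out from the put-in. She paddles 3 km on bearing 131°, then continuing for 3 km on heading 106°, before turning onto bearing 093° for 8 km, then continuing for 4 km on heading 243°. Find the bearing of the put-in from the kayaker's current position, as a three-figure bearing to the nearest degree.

298°

Leg 1 (131°, 3 km): east 3 sin 131° = 2.26, north 3 cos 131° = -1.97
Leg 2 (106°, 3 km): east 3 sin 106° = 2.88, north 3 cos 106° = -0.83
Leg 3 (093°, 8 km): east 8 sin 93° = 7.99, north 8 cos 93° = -0.42
Leg 4 (243°, 4 km): east 4 sin 243° = -3.56, north 4 cos 243° = -1.82
Net displacement: 9.57 east, -5.03 north. Direction back to start is (-9.57, 5.03): bearing = atan2(-9.57, 5.03) mod 360° = 297.72° ≈ 298°.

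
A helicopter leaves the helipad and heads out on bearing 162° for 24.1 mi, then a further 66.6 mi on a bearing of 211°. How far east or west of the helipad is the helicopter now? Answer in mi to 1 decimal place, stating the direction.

Leg 1 (162°, 24.1 mi): east 24.1 sin 162° = 7.45, north 24.1 cos 162° = -22.92
Leg 2 (211°, 66.6 mi): east 66.6 sin 211° = -34.30, north 66.6 cos 211° = -57.09
Net east component: -26.85 mi.

26.9 mi west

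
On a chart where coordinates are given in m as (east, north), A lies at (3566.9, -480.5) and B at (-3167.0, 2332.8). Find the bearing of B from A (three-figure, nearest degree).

293°

Δeast = -3167.0 − 3566.9 = -6733.90; Δnorth = 2332.8 − -480.5 = 2813.30.
Bearing = atan2(Δeast, Δnorth) mod 360° = 292.67° ≈ 293°.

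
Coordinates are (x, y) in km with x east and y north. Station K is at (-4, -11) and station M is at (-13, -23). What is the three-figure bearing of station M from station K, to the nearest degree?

Δeast = -13 − -4 = -9.00; Δnorth = -23 − -11 = -12.00.
Bearing = atan2(Δeast, Δnorth) mod 360° = 216.87° ≈ 217°.

217°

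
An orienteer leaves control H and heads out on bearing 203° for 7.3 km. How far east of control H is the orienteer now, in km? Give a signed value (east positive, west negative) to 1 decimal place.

Leg 1 (203°, 7.3 km): east 7.3 sin 203° = -2.85, north 7.3 cos 203° = -6.72
Net east component: -2.85 km.

-2.9 km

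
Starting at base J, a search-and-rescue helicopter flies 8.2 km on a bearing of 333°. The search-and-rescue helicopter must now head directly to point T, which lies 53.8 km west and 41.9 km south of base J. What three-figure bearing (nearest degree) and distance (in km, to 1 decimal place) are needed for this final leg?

Leg 1 (333°, 8.2 km): east 8.2 sin 333° = -3.72, north 8.2 cos 333° = 7.31
Current position: (-3.72, 7.31). Target: (-53.8, -41.9). Remaining: Δeast = -50.08, Δnorth = -49.21.
Bearing = atan2(-50.08, -49.21) mod 360° = 225.50°; distance = √((-50.08)² + (-49.21)²) = 70.207 km.

226°, 70.2 km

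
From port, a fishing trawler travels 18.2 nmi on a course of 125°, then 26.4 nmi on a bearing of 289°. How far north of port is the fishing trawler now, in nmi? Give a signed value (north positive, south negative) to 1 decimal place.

Leg 1 (125°, 18.2 nmi): east 18.2 sin 125° = 14.91, north 18.2 cos 125° = -10.44
Leg 2 (289°, 26.4 nmi): east 26.4 sin 289° = -24.96, north 26.4 cos 289° = 8.59
Net north component: -1.84 nmi.

-1.8 nmi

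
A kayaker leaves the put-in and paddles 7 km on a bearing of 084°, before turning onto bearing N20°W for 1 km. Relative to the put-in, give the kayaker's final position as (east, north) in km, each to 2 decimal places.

(6.62, 1.67)

Leg 1 (084°, 7 km): east 7 sin 84° = 6.96, north 7 cos 84° = 0.73
Leg 2 (N20°W, 1 km): east 1 sin 340° = -0.34, north 1 cos 340° = 0.94
Summing: 6.62 km east, 1.67 km north → (6.62, 1.67).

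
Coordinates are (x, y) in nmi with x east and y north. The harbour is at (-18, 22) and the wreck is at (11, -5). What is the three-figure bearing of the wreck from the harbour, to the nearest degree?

133°

Δeast = 11 − -18 = 29.00; Δnorth = -5 − 22 = -27.00.
Bearing = atan2(Δeast, Δnorth) mod 360° = 132.95° ≈ 133°.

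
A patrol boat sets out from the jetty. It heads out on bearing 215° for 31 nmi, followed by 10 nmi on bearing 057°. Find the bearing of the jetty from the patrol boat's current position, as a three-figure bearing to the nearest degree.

Leg 1 (215°, 31 nmi): east 31 sin 215° = -17.78, north 31 cos 215° = -25.39
Leg 2 (057°, 10 nmi): east 10 sin 57° = 8.39, north 10 cos 57° = 5.45
Net displacement: -9.39 east, -19.95 north. Direction back to start is (9.39, 19.95): bearing = atan2(9.39, 19.95) mod 360° = 25.22° ≈ 025°.

025°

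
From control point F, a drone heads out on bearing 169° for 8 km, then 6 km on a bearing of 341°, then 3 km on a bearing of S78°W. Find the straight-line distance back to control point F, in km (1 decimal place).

Leg 1 (169°, 8 km): east 8 sin 169° = 1.53, north 8 cos 169° = -7.85
Leg 2 (341°, 6 km): east 6 sin 341° = -1.95, north 6 cos 341° = 5.67
Leg 3 (S78°W, 3 km): east 3 sin 258° = -2.93, north 3 cos 258° = -0.62
Net: -3.36 east, -2.80 north. Distance = √((-3.36)² + (-2.80)²) = 4.377 km.

4.4 km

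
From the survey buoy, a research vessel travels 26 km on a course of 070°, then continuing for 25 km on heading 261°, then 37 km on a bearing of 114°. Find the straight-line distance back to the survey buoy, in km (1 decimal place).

Leg 1 (070°, 26 km): east 26 sin 70° = 24.43, north 26 cos 70° = 8.89
Leg 2 (261°, 25 km): east 25 sin 261° = -24.69, north 25 cos 261° = -3.91
Leg 3 (114°, 37 km): east 37 sin 114° = 33.80, north 37 cos 114° = -15.05
Net: 33.54 east, -10.07 north. Distance = √((33.54)² + (-10.07)²) = 35.019 km.

35.0 km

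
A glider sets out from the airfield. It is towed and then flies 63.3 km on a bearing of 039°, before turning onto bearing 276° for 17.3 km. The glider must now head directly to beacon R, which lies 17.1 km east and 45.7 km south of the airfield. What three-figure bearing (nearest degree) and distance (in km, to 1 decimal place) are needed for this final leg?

Leg 1 (039°, 63.3 km): east 63.3 sin 39° = 39.84, north 63.3 cos 39° = 49.19
Leg 2 (276°, 17.3 km): east 17.3 sin 276° = -17.21, north 17.3 cos 276° = 1.81
Current position: (22.63, 51.00). Target: (17.1, -45.7). Remaining: Δeast = -5.53, Δnorth = -96.70.
Bearing = atan2(-5.53, -96.70) mod 360° = 183.27°; distance = √((-5.53)² + (-96.70)²) = 96.860 km.

183°, 96.9 km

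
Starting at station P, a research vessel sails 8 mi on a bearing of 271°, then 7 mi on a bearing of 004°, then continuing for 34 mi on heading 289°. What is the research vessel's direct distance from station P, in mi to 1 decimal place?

43.6 mi

Leg 1 (271°, 8 mi): east 8 sin 271° = -8.00, north 8 cos 271° = 0.14
Leg 2 (004°, 7 mi): east 7 sin 4° = 0.49, north 7 cos 4° = 6.98
Leg 3 (289°, 34 mi): east 34 sin 289° = -32.15, north 34 cos 289° = 11.07
Net: -39.66 east, 18.19 north. Distance = √((-39.66)² + (18.19)²) = 43.632 mi.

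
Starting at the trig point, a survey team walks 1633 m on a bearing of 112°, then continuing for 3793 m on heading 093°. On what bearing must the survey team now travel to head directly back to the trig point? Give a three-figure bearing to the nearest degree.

279°

Leg 1 (112°, 1633 m): east 1633 sin 112° = 1514.09, north 1633 cos 112° = -611.73
Leg 2 (093°, 3793 m): east 3793 sin 93° = 3787.80, north 3793 cos 93° = -198.51
Net displacement: 5301.89 east, -810.24 north. Direction back to start is (-5301.89, 810.24): bearing = atan2(-5301.89, 810.24) mod 360° = 278.69° ≈ 279°.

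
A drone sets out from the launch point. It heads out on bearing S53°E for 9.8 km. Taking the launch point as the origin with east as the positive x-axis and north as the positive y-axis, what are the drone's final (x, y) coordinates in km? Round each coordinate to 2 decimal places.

Leg 1 (S53°E, 9.8 km): east 9.8 sin 127° = 7.83, north 9.8 cos 127° = -5.90
Summing: 7.83 km east, -5.90 km north → (7.83, -5.90).

(7.83, -5.90)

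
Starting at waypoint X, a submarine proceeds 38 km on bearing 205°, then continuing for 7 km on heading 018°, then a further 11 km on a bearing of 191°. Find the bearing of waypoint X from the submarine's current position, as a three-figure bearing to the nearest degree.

Leg 1 (205°, 38 km): east 38 sin 205° = -16.06, north 38 cos 205° = -34.44
Leg 2 (018°, 7 km): east 7 sin 18° = 2.16, north 7 cos 18° = 6.66
Leg 3 (191°, 11 km): east 11 sin 191° = -2.10, north 11 cos 191° = -10.80
Net displacement: -16.00 east, -38.58 north. Direction back to start is (16.00, 38.58): bearing = atan2(16.00, 38.58) mod 360° = 22.52° ≈ 023°.

023°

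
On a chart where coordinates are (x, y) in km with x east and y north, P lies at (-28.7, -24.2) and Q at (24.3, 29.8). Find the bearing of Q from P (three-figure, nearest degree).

Δeast = 24.3 − -28.7 = 53.00; Δnorth = 29.8 − -24.2 = 54.00.
Bearing = atan2(Δeast, Δnorth) mod 360° = 44.46° ≈ 044°.

044°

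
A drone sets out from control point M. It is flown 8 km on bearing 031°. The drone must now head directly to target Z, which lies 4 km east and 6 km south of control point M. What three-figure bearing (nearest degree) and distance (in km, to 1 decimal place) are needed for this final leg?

Leg 1 (031°, 8 km): east 8 sin 31° = 4.12, north 8 cos 31° = 6.86
Current position: (4.12, 6.86). Target: (4, -6). Remaining: Δeast = -0.12, Δnorth = -12.86.
Bearing = atan2(-0.12, -12.86) mod 360° = 180.54°; distance = √((-0.12)² + (-12.86)²) = 12.858 km.

181°, 12.9 km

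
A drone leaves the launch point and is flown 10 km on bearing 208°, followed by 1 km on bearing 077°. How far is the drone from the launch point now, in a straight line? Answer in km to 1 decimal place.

9.4 km

Leg 1 (208°, 10 km): east 10 sin 208° = -4.69, north 10 cos 208° = -8.83
Leg 2 (077°, 1 km): east 1 sin 77° = 0.97, north 1 cos 77° = 0.22
Net: -3.72 east, -8.60 north. Distance = √((-3.72)² + (-8.60)²) = 9.374 km.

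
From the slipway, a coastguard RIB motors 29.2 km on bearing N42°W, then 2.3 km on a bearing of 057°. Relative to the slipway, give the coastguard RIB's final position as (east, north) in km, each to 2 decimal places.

Leg 1 (N42°W, 29.2 km): east 29.2 sin 318° = -19.54, north 29.2 cos 318° = 21.70
Leg 2 (057°, 2.3 km): east 2.3 sin 57° = 1.93, north 2.3 cos 57° = 1.25
Summing: -17.61 km east, 22.95 km north → (-17.61, 22.95).

(-17.61, 22.95)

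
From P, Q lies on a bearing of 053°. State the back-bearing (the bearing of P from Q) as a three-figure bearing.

Back-bearing = 053° + 180° = 233°.

233°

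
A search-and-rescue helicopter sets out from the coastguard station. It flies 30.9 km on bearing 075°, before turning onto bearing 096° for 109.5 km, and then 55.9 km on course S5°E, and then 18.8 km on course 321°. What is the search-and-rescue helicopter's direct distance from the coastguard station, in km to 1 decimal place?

Leg 1 (075°, 30.9 km): east 30.9 sin 75° = 29.85, north 30.9 cos 75° = 8.00
Leg 2 (096°, 109.5 km): east 109.5 sin 96° = 108.90, north 109.5 cos 96° = -11.45
Leg 3 (S5°E, 55.9 km): east 55.9 sin 175° = 4.87, north 55.9 cos 175° = -55.69
Leg 4 (321°, 18.8 km): east 18.8 sin 321° = -11.83, north 18.8 cos 321° = 14.61
Net: 131.79 east, -44.53 north. Distance = √((131.79)² + (-44.53)²) = 139.106 km.

139.1 km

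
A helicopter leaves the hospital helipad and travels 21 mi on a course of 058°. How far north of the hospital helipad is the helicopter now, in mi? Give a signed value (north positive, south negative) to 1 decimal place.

11.1 mi

Leg 1 (058°, 21 mi): east 21 sin 58° = 17.81, north 21 cos 58° = 11.13
Net north component: 11.13 mi.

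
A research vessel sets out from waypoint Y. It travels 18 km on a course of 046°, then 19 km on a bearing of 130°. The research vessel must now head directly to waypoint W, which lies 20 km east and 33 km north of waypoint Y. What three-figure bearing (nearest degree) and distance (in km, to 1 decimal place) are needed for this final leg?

347°, 33.6 km

Leg 1 (046°, 18 km): east 18 sin 46° = 12.95, north 18 cos 46° = 12.50
Leg 2 (130°, 19 km): east 19 sin 130° = 14.55, north 19 cos 130° = -12.21
Current position: (27.50, 0.29). Target: (20, 33). Remaining: Δeast = -7.50, Δnorth = 32.71.
Bearing = atan2(-7.50, 32.71) mod 360° = 347.08°; distance = √((-7.50)² + (32.71)²) = 33.559 km.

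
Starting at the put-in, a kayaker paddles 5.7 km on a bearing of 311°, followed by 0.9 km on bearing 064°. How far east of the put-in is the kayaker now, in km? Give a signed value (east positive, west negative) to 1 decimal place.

-3.5 km

Leg 1 (311°, 5.7 km): east 5.7 sin 311° = -4.30, north 5.7 cos 311° = 3.74
Leg 2 (064°, 0.9 km): east 0.9 sin 64° = 0.81, north 0.9 cos 64° = 0.39
Net east component: -3.49 km.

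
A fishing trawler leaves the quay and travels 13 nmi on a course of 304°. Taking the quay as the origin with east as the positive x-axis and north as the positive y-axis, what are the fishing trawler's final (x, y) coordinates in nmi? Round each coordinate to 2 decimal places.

Leg 1 (304°, 13 nmi): east 13 sin 304° = -10.78, north 13 cos 304° = 7.27
Summing: -10.78 nmi east, 7.27 nmi north → (-10.78, 7.27).

(-10.78, 7.27)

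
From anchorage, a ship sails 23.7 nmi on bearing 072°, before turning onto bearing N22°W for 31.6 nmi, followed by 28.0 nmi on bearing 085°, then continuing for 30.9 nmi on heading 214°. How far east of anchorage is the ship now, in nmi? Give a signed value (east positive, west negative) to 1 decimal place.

21.3 nmi

Leg 1 (072°, 23.7 nmi): east 23.7 sin 72° = 22.54, north 23.7 cos 72° = 7.32
Leg 2 (N22°W, 31.6 nmi): east 31.6 sin 338° = -11.84, north 31.6 cos 338° = 29.30
Leg 3 (085°, 28.0 nmi): east 28.0 sin 85° = 27.89, north 28.0 cos 85° = 2.44
Leg 4 (214°, 30.9 nmi): east 30.9 sin 214° = -17.28, north 30.9 cos 214° = -25.62
Net east component: 21.32 nmi.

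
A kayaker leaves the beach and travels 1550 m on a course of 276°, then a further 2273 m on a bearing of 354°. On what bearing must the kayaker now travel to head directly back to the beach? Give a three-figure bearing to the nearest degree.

Leg 1 (276°, 1550 m): east 1550 sin 276° = -1541.51, north 1550 cos 276° = 162.02
Leg 2 (354°, 2273 m): east 2273 sin 354° = -237.59, north 2273 cos 354° = 2260.55
Net displacement: -1779.10 east, 2422.57 north. Direction back to start is (1779.10, -2422.57): bearing = atan2(1779.10, -2422.57) mod 360° = 143.71° ≈ 144°.

144°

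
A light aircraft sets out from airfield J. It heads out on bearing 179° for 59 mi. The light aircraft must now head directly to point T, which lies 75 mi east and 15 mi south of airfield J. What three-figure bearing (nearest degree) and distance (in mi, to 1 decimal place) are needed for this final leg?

Leg 1 (179°, 59 mi): east 59 sin 179° = 1.03, north 59 cos 179° = -58.99
Current position: (1.03, -58.99). Target: (75, -15). Remaining: Δeast = 73.97, Δnorth = 43.99.
Bearing = atan2(73.97, 43.99) mod 360° = 59.26°; distance = √((73.97)² + (43.99)²) = 86.063 mi.

059°, 86.1 mi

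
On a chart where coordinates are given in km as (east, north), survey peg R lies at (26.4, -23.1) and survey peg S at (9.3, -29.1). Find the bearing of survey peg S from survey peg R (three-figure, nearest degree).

251°

Δeast = 9.3 − 26.4 = -17.10; Δnorth = -29.1 − -23.1 = -6.00.
Bearing = atan2(Δeast, Δnorth) mod 360° = 250.67° ≈ 251°.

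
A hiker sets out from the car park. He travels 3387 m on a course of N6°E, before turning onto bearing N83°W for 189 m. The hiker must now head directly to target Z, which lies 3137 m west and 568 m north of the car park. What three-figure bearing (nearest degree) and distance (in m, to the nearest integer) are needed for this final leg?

Leg 1 (N6°E, 3387 m): east 3387 sin 6° = 354.04, north 3387 cos 6° = 3368.45
Leg 2 (N83°W, 189 m): east 189 sin 277° = -187.59, north 189 cos 277° = 23.03
Current position: (166.45, 3391.48). Target: (-3137, 568). Remaining: Δeast = -3303.45, Δnorth = -2823.48.
Bearing = atan2(-3303.45, -2823.48) mod 360° = 229.48°; distance = √((-3303.45)² + (-2823.48)²) = 4345.664 m.

229°, 4346 m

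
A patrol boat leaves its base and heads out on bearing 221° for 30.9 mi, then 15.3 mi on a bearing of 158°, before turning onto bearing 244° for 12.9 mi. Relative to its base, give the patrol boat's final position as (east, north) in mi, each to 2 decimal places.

Leg 1 (221°, 30.9 mi): east 30.9 sin 221° = -20.27, north 30.9 cos 221° = -23.32
Leg 2 (158°, 15.3 mi): east 15.3 sin 158° = 5.73, north 15.3 cos 158° = -14.19
Leg 3 (244°, 12.9 mi): east 12.9 sin 244° = -11.59, north 12.9 cos 244° = -5.65
Summing: -26.14 mi east, -43.16 mi north → (-26.14, -43.16).

(-26.14, -43.16)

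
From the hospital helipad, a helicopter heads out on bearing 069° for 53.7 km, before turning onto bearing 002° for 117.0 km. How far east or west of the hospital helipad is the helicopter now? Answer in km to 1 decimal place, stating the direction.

54.2 km east

Leg 1 (069°, 53.7 km): east 53.7 sin 69° = 50.13, north 53.7 cos 69° = 19.24
Leg 2 (002°, 117.0 km): east 117.0 sin 2° = 4.08, north 117.0 cos 2° = 116.93
Net east component: 54.22 km.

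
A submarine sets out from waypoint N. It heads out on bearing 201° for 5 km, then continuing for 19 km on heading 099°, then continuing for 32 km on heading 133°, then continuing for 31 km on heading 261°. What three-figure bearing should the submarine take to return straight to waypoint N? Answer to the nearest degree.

Leg 1 (201°, 5 km): east 5 sin 201° = -1.79, north 5 cos 201° = -4.67
Leg 2 (099°, 19 km): east 19 sin 99° = 18.77, north 19 cos 99° = -2.97
Leg 3 (133°, 32 km): east 32 sin 133° = 23.40, north 32 cos 133° = -21.82
Leg 4 (261°, 31 km): east 31 sin 261° = -30.62, north 31 cos 261° = -4.85
Net displacement: 9.76 east, -34.31 north. Direction back to start is (-9.76, 34.31): bearing = atan2(-9.76, 34.31) mod 360° = 344.12° ≈ 344°.

344°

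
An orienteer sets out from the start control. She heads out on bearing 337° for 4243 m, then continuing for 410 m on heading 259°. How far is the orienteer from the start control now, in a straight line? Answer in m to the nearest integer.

4347 m

Leg 1 (337°, 4243 m): east 4243 sin 337° = -1657.87, north 4243 cos 337° = 3905.70
Leg 2 (259°, 410 m): east 410 sin 259° = -402.47, north 410 cos 259° = -78.23
Net: -2060.34 east, 3827.47 north. Distance = √((-2060.34)² + (3827.47)²) = 4346.784 m.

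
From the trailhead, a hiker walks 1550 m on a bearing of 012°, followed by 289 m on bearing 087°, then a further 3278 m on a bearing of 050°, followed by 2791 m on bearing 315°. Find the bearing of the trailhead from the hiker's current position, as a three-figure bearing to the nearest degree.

Leg 1 (012°, 1550 m): east 1550 sin 12° = 322.26, north 1550 cos 12° = 1516.13
Leg 2 (087°, 289 m): east 289 sin 87° = 288.60, north 289 cos 87° = 15.13
Leg 3 (050°, 3278 m): east 3278 sin 50° = 2511.09, north 3278 cos 50° = 2107.06
Leg 4 (315°, 2791 m): east 2791 sin 315° = -1973.54, north 2791 cos 315° = 1973.54
Net displacement: 1148.43 east, 5611.85 north. Direction back to start is (-1148.43, -5611.85): bearing = atan2(-1148.43, -5611.85) mod 360° = 191.57° ≈ 192°.

192°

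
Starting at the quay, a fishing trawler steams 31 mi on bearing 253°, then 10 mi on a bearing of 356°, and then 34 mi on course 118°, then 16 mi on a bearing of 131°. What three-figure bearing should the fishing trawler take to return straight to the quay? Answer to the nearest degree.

335°

Leg 1 (253°, 31 mi): east 31 sin 253° = -29.65, north 31 cos 253° = -9.06
Leg 2 (356°, 10 mi): east 10 sin 356° = -0.70, north 10 cos 356° = 9.98
Leg 3 (118°, 34 mi): east 34 sin 118° = 30.02, north 34 cos 118° = -15.96
Leg 4 (131°, 16 mi): east 16 sin 131° = 12.08, north 16 cos 131° = -10.50
Net displacement: 11.75 east, -25.55 north. Direction back to start is (-11.75, 25.55): bearing = atan2(-11.75, 25.55) mod 360° = 335.30° ≈ 335°.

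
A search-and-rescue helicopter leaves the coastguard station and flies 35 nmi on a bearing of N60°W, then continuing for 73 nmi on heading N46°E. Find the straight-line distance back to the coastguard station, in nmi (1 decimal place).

71.7 nmi

Leg 1 (N60°W, 35 nmi): east 35 sin 300° = -30.31, north 35 cos 300° = 17.50
Leg 2 (N46°E, 73 nmi): east 73 sin 46° = 52.51, north 73 cos 46° = 50.71
Net: 22.20 east, 68.21 north. Distance = √((22.20)² + (68.21)²) = 71.732 nmi.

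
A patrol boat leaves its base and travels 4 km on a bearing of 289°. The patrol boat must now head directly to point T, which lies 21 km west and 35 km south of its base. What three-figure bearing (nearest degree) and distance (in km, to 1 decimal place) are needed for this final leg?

Leg 1 (289°, 4 km): east 4 sin 289° = -3.78, north 4 cos 289° = 1.30
Current position: (-3.78, 1.30). Target: (-21, -35). Remaining: Δeast = -17.22, Δnorth = -36.30.
Bearing = atan2(-17.22, -36.30) mod 360° = 205.37°; distance = √((-17.22)² + (-36.30)²) = 40.179 km.

205°, 40.2 km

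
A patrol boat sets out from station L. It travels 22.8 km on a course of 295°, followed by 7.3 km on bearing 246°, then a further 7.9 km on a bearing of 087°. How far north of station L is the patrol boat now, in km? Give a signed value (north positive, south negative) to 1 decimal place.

7.1 km

Leg 1 (295°, 22.8 km): east 22.8 sin 295° = -20.66, north 22.8 cos 295° = 9.64
Leg 2 (246°, 7.3 km): east 7.3 sin 246° = -6.67, north 7.3 cos 246° = -2.97
Leg 3 (087°, 7.9 km): east 7.9 sin 87° = 7.89, north 7.9 cos 87° = 0.41
Net north component: 7.08 km.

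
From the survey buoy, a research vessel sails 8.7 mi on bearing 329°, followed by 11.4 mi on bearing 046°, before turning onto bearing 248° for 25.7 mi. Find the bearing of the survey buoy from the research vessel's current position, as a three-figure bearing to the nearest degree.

106°

Leg 1 (329°, 8.7 mi): east 8.7 sin 329° = -4.48, north 8.7 cos 329° = 7.46
Leg 2 (046°, 11.4 mi): east 11.4 sin 46° = 8.20, north 11.4 cos 46° = 7.92
Leg 3 (248°, 25.7 mi): east 25.7 sin 248° = -23.83, north 25.7 cos 248° = -9.63
Net displacement: -20.11 east, 5.75 north. Direction back to start is (20.11, -5.75): bearing = atan2(20.11, -5.75) mod 360° = 105.96° ≈ 106°.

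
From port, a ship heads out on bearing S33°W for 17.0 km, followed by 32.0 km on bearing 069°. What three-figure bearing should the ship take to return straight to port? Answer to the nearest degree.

Leg 1 (S33°W, 17.0 km): east 17.0 sin 213° = -9.26, north 17.0 cos 213° = -14.26
Leg 2 (069°, 32.0 km): east 32.0 sin 69° = 29.87, north 32.0 cos 69° = 11.47
Net displacement: 20.62 east, -2.79 north. Direction back to start is (-20.62, 2.79): bearing = atan2(-20.62, 2.79) mod 360° = 277.71° ≈ 278°.

278°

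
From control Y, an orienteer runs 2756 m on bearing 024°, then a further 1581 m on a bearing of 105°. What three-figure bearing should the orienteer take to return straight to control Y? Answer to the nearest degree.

Leg 1 (024°, 2756 m): east 2756 sin 24° = 1120.97, north 2756 cos 24° = 2517.73
Leg 2 (105°, 1581 m): east 1581 sin 105° = 1527.13, north 1581 cos 105° = -409.19
Net displacement: 2648.09 east, 2108.54 north. Direction back to start is (-2648.09, -2108.54): bearing = atan2(-2648.09, -2108.54) mod 360° = 231.47° ≈ 231°.

231°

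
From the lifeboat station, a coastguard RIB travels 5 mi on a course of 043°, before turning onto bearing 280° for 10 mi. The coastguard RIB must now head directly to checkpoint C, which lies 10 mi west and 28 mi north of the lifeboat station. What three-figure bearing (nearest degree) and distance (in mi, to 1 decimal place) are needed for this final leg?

Leg 1 (043°, 5 mi): east 5 sin 43° = 3.41, north 5 cos 43° = 3.66
Leg 2 (280°, 10 mi): east 10 sin 280° = -9.85, north 10 cos 280° = 1.74
Current position: (-6.44, 5.39). Target: (-10, 28). Remaining: Δeast = -3.56, Δnorth = 22.61.
Bearing = atan2(-3.56, 22.61) mod 360° = 351.05°; distance = √((-3.56)² + (22.61)²) = 22.886 mi.

351°, 22.9 mi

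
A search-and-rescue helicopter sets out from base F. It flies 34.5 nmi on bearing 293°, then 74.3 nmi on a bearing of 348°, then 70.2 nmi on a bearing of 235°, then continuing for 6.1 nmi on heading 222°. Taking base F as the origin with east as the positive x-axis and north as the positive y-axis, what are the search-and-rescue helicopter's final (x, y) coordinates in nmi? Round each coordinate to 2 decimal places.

(-108.79, 41.36)

Leg 1 (293°, 34.5 nmi): east 34.5 sin 293° = -31.76, north 34.5 cos 293° = 13.48
Leg 2 (348°, 74.3 nmi): east 74.3 sin 348° = -15.45, north 74.3 cos 348° = 72.68
Leg 3 (235°, 70.2 nmi): east 70.2 sin 235° = -57.50, north 70.2 cos 235° = -40.27
Leg 4 (222°, 6.1 nmi): east 6.1 sin 222° = -4.08, north 6.1 cos 222° = -4.53
Summing: -108.79 nmi east, 41.36 nmi north → (-108.79, 41.36).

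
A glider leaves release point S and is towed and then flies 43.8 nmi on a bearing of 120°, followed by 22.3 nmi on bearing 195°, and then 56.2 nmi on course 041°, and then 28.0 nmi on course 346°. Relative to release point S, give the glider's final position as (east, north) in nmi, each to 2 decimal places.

(62.26, 26.14)

Leg 1 (120°, 43.8 nmi): east 43.8 sin 120° = 37.93, north 43.8 cos 120° = -21.90
Leg 2 (195°, 22.3 nmi): east 22.3 sin 195° = -5.77, north 22.3 cos 195° = -21.54
Leg 3 (041°, 56.2 nmi): east 56.2 sin 41° = 36.87, north 56.2 cos 41° = 42.41
Leg 4 (346°, 28.0 nmi): east 28.0 sin 346° = -6.77, north 28.0 cos 346° = 27.17
Summing: 62.26 nmi east, 26.14 nmi north → (62.26, 26.14).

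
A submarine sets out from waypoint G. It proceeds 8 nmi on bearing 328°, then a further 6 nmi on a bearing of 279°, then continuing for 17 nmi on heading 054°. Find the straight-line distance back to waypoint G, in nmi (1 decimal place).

18.1 nmi

Leg 1 (328°, 8 nmi): east 8 sin 328° = -4.24, north 8 cos 328° = 6.78
Leg 2 (279°, 6 nmi): east 6 sin 279° = -5.93, north 6 cos 279° = 0.94
Leg 3 (054°, 17 nmi): east 17 sin 54° = 13.75, north 17 cos 54° = 9.99
Net: 3.59 east, 17.72 north. Distance = √((3.59)² + (17.72)²) = 18.075 nmi.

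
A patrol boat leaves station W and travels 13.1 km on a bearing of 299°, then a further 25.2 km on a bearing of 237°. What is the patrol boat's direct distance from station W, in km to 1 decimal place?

Leg 1 (299°, 13.1 km): east 13.1 sin 299° = -11.46, north 13.1 cos 299° = 6.35
Leg 2 (237°, 25.2 km): east 25.2 sin 237° = -21.13, north 25.2 cos 237° = -13.72
Net: -32.59 east, -7.37 north. Distance = √((-32.59)² + (-7.37)²) = 33.416 km.

33.4 km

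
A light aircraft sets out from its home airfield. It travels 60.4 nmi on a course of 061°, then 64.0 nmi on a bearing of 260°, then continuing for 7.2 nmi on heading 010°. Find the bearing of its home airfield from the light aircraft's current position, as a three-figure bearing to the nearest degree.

Leg 1 (061°, 60.4 nmi): east 60.4 sin 61° = 52.83, north 60.4 cos 61° = 29.28
Leg 2 (260°, 64.0 nmi): east 64.0 sin 260° = -63.03, north 64.0 cos 260° = -11.11
Leg 3 (010°, 7.2 nmi): east 7.2 sin 10° = 1.25, north 7.2 cos 10° = 7.09
Net displacement: -8.95 east, 25.26 north. Direction back to start is (8.95, -25.26): bearing = atan2(8.95, -25.26) mod 360° = 160.49° ≈ 160°.

160°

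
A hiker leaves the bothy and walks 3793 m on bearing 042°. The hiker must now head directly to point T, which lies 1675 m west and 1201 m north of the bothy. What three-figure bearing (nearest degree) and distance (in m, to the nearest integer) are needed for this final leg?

249°, 4513 m

Leg 1 (042°, 3793 m): east 3793 sin 42° = 2538.01, north 3793 cos 42° = 2818.75
Current position: (2538.01, 2818.75). Target: (-1675, 1201). Remaining: Δeast = -4213.01, Δnorth = -1617.75.
Bearing = atan2(-4213.01, -1617.75) mod 360° = 248.99°; distance = √((-4213.01)² + (-1617.75)²) = 4512.935 m.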